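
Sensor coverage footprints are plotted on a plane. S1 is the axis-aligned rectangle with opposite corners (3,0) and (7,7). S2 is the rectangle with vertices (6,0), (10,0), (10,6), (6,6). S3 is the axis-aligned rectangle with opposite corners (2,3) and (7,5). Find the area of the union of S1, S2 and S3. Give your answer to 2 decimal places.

48.00

By inclusion–exclusion:
Individual areas: |S1| = 28, |S2| = 24, |S3| = 10.
|S1∩S2|: x∈[6,7], y∈[0,6] → 1·6 = 6.
|S1∩S3|: x∈[3,7], y∈[3,5] → 4·2 = 8.
|S2∩S3|: x∈[6,7], y∈[3,5] → 1·2 = 2.
|S1∩S2∩S3| = 2.
|S1 ∪ S2 ∪ S3| = 62 − 16 + 2 = 48.00.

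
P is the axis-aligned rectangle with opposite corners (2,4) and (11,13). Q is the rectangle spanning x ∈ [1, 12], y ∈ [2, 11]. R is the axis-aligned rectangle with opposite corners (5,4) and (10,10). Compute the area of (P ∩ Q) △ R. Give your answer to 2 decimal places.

33.00

|P ∩ Q| = 63.
|(P ∩ Q) ∩ R| = 30.
|(P ∩ Q) △ R| = 63 + 30 − 60 = 33.00.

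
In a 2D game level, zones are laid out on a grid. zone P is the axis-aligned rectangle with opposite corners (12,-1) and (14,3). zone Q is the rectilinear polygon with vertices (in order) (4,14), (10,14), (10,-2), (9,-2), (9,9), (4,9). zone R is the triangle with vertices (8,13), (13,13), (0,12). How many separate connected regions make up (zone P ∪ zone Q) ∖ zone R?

3

(zone P ∪ zone Q) ∖ zone R splits into 3 disjoint pieces (area 8, area 7, area 32.2308).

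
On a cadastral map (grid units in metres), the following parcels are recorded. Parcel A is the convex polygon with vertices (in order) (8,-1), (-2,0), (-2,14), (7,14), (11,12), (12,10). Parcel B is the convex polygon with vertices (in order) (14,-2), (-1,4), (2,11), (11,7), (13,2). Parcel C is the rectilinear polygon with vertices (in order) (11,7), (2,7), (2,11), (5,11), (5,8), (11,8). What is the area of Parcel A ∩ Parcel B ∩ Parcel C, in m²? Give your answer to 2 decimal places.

The intersection is the polygon with vertices (5,9.667), (5,8), (8.75,8), (10.922,7.035), (10.909,7), (2,7), (2,11).
By the shoelace formula its area is 14.87.

14.87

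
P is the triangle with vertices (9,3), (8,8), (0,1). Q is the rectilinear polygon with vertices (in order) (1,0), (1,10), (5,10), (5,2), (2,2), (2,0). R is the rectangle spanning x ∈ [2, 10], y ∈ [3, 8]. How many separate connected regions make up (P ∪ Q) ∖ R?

1

(P ∪ Q) ∖ R is a single connected region.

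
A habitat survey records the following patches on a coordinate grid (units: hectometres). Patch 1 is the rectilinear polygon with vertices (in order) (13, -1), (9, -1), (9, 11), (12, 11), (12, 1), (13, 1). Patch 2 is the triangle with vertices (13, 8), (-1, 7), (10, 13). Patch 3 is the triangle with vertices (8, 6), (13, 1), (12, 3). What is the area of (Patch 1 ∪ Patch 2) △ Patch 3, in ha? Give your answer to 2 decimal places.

64.25

|Patch 1 ∪ Patch 2| = 65.4976.
|(Patch 1 ∪ Patch 2) ∩ Patch 3| = 1.875.
|(Patch 1 ∪ Patch 2) △ Patch 3| = 65.4976 + 2.5 − 3.75 = 64.25.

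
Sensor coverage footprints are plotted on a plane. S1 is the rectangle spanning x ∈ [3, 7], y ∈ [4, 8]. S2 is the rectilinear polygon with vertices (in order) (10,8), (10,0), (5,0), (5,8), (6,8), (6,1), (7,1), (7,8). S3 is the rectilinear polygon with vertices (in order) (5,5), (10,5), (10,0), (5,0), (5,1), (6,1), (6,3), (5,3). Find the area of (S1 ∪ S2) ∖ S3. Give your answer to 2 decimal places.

|S1 ∪ S2| = 45.
|(S1 ∪ S2) ∩ S3| = 20.
|(S1 ∪ S2) ∖ S3| = 45 − 20 = 25.00.

25.00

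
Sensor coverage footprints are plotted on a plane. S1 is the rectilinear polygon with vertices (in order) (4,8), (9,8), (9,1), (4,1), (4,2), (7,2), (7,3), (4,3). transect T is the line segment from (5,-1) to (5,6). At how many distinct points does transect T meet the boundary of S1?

3

The segment meets the boundary at (5,3), (5,2), (5,1).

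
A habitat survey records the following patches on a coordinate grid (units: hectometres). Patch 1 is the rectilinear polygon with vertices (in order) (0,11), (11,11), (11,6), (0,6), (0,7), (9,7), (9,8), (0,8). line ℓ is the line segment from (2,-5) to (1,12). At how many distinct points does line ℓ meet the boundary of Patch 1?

4

The segment meets the boundary at (1.059,11), (1.235,8), (1.294,7), (1.353,6).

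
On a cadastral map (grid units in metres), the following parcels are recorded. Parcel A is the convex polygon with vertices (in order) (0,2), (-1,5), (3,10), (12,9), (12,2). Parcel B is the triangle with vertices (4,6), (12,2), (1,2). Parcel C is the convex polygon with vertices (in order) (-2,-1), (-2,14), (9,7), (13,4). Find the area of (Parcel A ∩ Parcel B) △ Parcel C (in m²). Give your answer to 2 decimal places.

98.00

|Parcel A ∩ Parcel B| = 22.
|(Parcel A ∩ Parcel B) ∩ Parcel C| = 19.5.
|(Parcel A ∩ Parcel B) △ Parcel C| = 22 + 115 − 39 = 98.00.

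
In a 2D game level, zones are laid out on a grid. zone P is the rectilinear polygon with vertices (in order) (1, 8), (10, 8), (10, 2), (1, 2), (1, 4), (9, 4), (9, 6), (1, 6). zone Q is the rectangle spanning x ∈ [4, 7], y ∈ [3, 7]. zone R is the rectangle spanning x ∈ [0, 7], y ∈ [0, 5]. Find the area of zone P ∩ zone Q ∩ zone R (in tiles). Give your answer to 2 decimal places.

3.00

The intersection is the polygon with vertices (7,3), (4,3), (4,4), (7,4).
By the shoelace formula its area is 3.00.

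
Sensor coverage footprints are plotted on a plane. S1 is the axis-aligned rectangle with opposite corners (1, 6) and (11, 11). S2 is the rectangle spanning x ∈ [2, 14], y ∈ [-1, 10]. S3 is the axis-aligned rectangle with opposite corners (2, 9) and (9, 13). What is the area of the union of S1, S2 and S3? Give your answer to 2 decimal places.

160.00

By inclusion–exclusion:
Individual areas: |S1| = 50, |S2| = 132, |S3| = 28.
|S1∩S2|: x∈[2,11], y∈[6,10] → 9·4 = 36.
|S1∩S3|: x∈[2,9], y∈[9,11] → 7·2 = 14.
|S2∩S3|: x∈[2,9], y∈[9,10] → 7·1 = 7.
|S1∩S2∩S3| = 7.
|S1 ∪ S2 ∪ S3| = 210 − 57 + 7 = 160.00.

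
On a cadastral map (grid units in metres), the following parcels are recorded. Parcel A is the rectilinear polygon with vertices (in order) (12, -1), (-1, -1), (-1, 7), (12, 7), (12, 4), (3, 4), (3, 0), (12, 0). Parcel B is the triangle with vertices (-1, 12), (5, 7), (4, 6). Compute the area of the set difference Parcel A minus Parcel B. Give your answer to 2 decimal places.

|Parcel A| = 68, |Parcel A∩Parcel B| = 0.9167.
|Parcel A ∖ Parcel B| = |Parcel A| − |Parcel A∩Parcel B| = 68 − 0.9167 = 67.08.

67.08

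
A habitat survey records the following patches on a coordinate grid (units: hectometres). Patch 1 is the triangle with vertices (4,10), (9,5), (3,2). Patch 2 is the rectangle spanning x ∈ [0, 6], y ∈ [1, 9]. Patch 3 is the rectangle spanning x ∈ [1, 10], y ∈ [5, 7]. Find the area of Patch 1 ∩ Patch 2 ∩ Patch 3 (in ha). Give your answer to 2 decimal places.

The intersection is the polygon with vertices (6,5), (3.375,5), (3.625,7), (6,7).
By the shoelace formula its area is 5.00.

5.00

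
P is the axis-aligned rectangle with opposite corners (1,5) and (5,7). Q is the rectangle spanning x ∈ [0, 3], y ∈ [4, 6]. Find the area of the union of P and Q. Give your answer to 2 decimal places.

12.00

By inclusion–exclusion:
Individual areas: |P| = 8, |Q| = 6.
|P∩Q|: x∈[1,3], y∈[5,6] → 2·1 = 2.
|P ∪ Q| = 14 − 2 = 12.00.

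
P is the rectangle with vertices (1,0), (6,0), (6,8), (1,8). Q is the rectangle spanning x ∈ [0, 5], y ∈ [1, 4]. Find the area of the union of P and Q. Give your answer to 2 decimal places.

By inclusion–exclusion:
Individual areas: |P| = 40, |Q| = 15.
|P∩Q|: x∈[1,5], y∈[1,4] → 4·3 = 12.
|P ∪ Q| = 55 − 12 = 43.00.

43.00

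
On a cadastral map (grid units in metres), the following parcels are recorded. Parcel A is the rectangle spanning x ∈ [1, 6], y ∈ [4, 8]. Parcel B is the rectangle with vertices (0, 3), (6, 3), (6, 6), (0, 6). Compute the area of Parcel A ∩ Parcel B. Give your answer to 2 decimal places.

10.00

|Parcel A∩Parcel B|: x∈[1,6], y∈[4,6] → 5·2 = 10.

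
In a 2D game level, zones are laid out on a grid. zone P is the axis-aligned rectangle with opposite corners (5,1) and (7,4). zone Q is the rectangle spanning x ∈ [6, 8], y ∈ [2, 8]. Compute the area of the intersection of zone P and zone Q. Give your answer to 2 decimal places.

|zone P∩zone Q|: x∈[6,7], y∈[2,4] → 1·2 = 2.

2.00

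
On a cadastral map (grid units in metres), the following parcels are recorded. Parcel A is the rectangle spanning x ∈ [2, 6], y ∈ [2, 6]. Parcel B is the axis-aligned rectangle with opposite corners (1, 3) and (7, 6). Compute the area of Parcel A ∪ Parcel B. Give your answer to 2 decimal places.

By inclusion–exclusion:
Individual areas: |Parcel A| = 16, |Parcel B| = 18.
|Parcel A∩Parcel B|: x∈[2,6], y∈[3,6] → 4·3 = 12.
|Parcel A ∪ Parcel B| = 34 − 12 = 22.00.

22.00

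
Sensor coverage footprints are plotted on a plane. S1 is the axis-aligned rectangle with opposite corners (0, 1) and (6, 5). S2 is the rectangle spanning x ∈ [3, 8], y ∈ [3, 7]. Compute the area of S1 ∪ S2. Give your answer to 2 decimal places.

38.00

By inclusion–exclusion:
Individual areas: |S1| = 24, |S2| = 20.
|S1∩S2|: x∈[3,6], y∈[3,5] → 3·2 = 6.
|S1 ∪ S2| = 44 − 6 = 38.00.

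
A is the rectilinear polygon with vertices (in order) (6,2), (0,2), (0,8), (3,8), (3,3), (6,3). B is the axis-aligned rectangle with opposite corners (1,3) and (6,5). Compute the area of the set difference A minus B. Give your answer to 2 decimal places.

|A| = 21, |A∩B| = 4.
|A ∖ B| = |A| − |A∩B| = 21 − 4 = 17.00.

17.00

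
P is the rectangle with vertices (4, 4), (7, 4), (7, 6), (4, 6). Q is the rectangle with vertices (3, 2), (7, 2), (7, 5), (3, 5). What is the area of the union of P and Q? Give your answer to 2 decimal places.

15.00

By inclusion–exclusion:
Individual areas: |P| = 6, |Q| = 12.
|P∩Q|: x∈[4,7], y∈[4,5] → 3·1 = 3.
|P ∪ Q| = 18 − 3 = 15.00.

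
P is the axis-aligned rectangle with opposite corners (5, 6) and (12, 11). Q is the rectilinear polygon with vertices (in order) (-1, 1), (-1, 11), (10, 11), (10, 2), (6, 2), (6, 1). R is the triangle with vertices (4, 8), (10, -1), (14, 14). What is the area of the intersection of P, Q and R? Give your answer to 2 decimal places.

The intersection is the polygon with vertices (10,6), (5.333,6), (5,6.5), (5,8.6), (9,11), (10,11).
By the shoelace formula its area is 20.12.

20.12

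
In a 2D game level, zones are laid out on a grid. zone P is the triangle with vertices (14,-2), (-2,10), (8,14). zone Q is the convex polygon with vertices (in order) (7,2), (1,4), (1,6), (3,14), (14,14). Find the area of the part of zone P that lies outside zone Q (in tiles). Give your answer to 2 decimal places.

|zone P| = 92, |zone P∩zone Q| = 60.6672.
|zone P ∖ zone Q| = |zone P| − |zone P∩zone Q| = 92 − 60.6672 = 31.33.

31.33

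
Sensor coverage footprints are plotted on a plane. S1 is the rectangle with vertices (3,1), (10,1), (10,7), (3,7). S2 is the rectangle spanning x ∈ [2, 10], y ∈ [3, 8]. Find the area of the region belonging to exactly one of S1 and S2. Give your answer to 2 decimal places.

26.00

|S1∩S2|: x∈[3,10], y∈[3,7] → 7·4 = 28.
|S1 △ S2| = |S1| + |S2| − 2·|S1∩S2| = 42 + 40 − 56 = 26.00.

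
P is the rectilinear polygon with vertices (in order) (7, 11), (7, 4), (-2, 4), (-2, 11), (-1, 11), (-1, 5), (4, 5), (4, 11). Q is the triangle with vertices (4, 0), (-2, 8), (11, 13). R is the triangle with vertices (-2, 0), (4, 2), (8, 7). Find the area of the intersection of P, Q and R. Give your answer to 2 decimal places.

The intersection is the polygon with vertices (3.714,4), (7,6.3), (7,5.75), (5.6,4).
By the shoelace formula its area is 2.55.

2.55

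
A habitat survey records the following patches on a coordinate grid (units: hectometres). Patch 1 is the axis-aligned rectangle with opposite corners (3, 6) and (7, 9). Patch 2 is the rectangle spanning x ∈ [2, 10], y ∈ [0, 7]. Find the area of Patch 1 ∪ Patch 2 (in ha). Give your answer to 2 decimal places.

64.00

By inclusion–exclusion:
Individual areas: |Patch 1| = 12, |Patch 2| = 56.
|Patch 1∩Patch 2|: x∈[3,7], y∈[6,7] → 4·1 = 4.
|Patch 1 ∪ Patch 2| = 68 − 4 = 64.00.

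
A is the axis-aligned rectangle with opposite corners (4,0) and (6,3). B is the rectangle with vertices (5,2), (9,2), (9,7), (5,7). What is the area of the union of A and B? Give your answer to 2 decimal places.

By inclusion–exclusion:
Individual areas: |A| = 6, |B| = 20.
|A∩B|: x∈[5,6], y∈[2,3] → 1·1 = 1.
|A ∪ B| = 26 − 1 = 25.00.

25.00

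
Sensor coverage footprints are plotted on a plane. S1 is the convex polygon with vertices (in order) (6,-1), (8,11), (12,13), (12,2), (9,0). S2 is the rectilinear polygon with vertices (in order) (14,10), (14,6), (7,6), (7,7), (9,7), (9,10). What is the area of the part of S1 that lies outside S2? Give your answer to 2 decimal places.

|S1| = 56.5, |S1∩S2| = 13.75.
|S1 ∖ S2| = |S1| − |S1∩S2| = 56.5 − 13.75 = 42.75.

42.75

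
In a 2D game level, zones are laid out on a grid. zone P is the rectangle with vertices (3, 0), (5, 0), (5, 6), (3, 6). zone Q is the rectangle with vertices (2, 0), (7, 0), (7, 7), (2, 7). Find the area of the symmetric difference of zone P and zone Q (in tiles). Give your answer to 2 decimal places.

|zone P∩zone Q|: x∈[3,5], y∈[0,6] → 2·6 = 12.
|zone P △ zone Q| = |zone P| + |zone Q| − 2·|zone P∩zone Q| = 12 + 35 − 24 = 23.00.

23.00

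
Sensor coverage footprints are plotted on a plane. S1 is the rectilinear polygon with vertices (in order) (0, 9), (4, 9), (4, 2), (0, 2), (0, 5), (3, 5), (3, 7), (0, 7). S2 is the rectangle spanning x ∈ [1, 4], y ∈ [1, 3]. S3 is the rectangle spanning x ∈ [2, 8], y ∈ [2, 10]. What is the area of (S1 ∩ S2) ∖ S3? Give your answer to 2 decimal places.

1.00

|S1 ∩ S2| = 3.
|(S1 ∩ S2) ∩ S3| = 2.
|(S1 ∩ S2) ∖ S3| = 3 − 2 = 1.00.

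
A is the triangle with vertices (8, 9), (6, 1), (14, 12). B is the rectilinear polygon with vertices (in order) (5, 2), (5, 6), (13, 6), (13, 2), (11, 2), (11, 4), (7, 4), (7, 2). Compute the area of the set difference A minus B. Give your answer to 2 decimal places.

16.23

|A| = 21, |A∩B| = 4.767.
|A ∖ B| = |A| − |A∩B| = 21 − 4.767 = 16.23.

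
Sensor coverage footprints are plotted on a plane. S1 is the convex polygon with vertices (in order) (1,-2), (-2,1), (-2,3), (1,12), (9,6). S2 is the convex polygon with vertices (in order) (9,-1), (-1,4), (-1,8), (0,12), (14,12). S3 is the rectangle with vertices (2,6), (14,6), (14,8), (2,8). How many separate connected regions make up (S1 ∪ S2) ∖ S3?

1

(S1 ∪ S2) ∖ S3 is a single connected region.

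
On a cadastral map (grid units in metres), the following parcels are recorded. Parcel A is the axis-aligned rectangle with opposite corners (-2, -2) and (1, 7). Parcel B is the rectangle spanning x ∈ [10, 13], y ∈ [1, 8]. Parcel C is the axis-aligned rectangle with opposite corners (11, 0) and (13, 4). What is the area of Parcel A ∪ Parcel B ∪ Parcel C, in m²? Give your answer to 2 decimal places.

By inclusion–exclusion:
Individual areas: |Parcel A| = 27, |Parcel B| = 21, |Parcel C| = 8.
|Parcel A∩Parcel B| = 0 (no overlap).
|Parcel A∩Parcel C| = 0 (no overlap).
|Parcel B∩Parcel C|: x∈[11,13], y∈[1,4] → 2·3 = 6.
|Parcel A∩Parcel B∩Parcel C| = 0.
|Parcel A ∪ Parcel B ∪ Parcel C| = 56 − 6 + 0 = 50.00.

50.00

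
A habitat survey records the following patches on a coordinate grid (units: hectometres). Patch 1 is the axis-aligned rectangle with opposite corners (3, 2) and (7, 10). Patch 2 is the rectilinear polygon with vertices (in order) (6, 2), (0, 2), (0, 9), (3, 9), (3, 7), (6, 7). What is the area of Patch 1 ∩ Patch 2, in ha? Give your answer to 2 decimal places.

15.00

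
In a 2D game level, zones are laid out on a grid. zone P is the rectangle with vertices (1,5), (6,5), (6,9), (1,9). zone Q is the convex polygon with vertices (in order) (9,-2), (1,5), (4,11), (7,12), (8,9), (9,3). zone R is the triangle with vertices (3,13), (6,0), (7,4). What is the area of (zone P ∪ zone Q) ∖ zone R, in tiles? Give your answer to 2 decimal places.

|zone P ∪ zone Q| = 67.
|(zone P ∪ zone Q) ∩ zone R| = 11.7843.
|(zone P ∪ zone Q) ∖ zone R| = 67 − 11.7843 = 55.22.

55.22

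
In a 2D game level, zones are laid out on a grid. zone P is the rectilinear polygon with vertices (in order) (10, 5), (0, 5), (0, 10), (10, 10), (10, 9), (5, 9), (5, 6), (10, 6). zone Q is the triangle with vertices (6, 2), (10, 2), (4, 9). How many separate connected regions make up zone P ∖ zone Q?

zone P ∖ zone Q splits into 2 disjoint pieces (area 3, area 28.869).

2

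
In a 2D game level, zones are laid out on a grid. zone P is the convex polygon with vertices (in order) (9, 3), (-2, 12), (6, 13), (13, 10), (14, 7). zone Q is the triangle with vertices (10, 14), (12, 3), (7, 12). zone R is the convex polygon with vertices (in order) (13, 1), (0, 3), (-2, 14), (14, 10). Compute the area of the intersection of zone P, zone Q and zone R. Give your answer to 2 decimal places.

12.14

The intersection is the polygon with vertices (11.619,5.095), (11.077,4.662), (7.161,11.71), (10.571,10.857).
By the shoelace formula its area is 12.14.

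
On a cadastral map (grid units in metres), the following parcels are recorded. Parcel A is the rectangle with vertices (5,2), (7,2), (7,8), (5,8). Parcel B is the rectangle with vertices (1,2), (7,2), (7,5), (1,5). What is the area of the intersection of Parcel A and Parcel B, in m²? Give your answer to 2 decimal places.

6.00

|Parcel A∩Parcel B|: x∈[5,7], y∈[2,5] → 2·3 = 6.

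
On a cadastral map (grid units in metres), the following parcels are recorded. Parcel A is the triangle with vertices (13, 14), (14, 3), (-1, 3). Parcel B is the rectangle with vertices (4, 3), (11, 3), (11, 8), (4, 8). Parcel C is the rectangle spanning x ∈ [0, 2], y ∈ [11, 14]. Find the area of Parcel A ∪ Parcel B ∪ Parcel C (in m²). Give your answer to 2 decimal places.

89.23

By inclusion–exclusion:
Individual areas: |Parcel A| = 82.5, |Parcel B| = 35, |Parcel C| = 6.
|Parcel A∩Parcel B| = 34.2695.
|Parcel A∩Parcel C| = 0.
|Parcel B∩Parcel C| = 0 (no overlap).
|Parcel A∩Parcel B∩Parcel C| = 0.
|Parcel A ∪ Parcel B ∪ Parcel C| = 123.5 − 34.2695 + 0 = 89.23.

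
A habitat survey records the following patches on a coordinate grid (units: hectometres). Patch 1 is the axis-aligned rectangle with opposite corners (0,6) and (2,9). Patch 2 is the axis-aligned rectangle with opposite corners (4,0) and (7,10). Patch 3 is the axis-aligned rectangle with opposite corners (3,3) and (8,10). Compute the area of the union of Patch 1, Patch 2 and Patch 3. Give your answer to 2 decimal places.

50.00

By inclusion–exclusion:
Individual areas: |Patch 1| = 6, |Patch 2| = 30, |Patch 3| = 35.
|Patch 1∩Patch 2| = 0 (no overlap).
|Patch 1∩Patch 3| = 0 (no overlap).
|Patch 2∩Patch 3|: x∈[4,7], y∈[3,10] → 3·7 = 21.
|Patch 1∩Patch 2∩Patch 3| = 0.
|Patch 1 ∪ Patch 2 ∪ Patch 3| = 71 − 21 + 0 = 50.00.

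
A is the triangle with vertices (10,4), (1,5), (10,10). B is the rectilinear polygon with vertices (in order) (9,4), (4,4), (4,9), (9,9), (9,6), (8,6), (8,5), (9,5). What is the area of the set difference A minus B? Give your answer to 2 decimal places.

9.84

|A| = 27, |A∩B| = 17.1556.
|A ∖ B| = |A| − |A∩B| = 27 − 17.1556 = 9.84.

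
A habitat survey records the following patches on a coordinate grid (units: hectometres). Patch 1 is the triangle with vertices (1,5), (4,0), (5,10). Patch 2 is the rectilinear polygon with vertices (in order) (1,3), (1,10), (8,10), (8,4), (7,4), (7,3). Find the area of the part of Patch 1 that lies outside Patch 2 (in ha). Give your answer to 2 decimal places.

3.15

|Patch 1| = 17.5, |Patch 1∩Patch 2| = 14.35.
|Patch 1 ∖ Patch 2| = |Patch 1| − |Patch 1∩Patch 2| = 17.5 − 14.35 = 3.15.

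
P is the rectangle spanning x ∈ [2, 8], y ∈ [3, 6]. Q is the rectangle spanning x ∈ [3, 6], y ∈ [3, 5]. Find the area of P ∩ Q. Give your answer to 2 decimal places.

6.00

|P∩Q|: x∈[3,6], y∈[3,5] → 3·2 = 6.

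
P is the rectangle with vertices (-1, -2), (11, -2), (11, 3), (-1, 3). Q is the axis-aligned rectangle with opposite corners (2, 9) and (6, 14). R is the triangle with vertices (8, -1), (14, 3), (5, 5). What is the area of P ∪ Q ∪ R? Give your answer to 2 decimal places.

91.00

By inclusion–exclusion:
Individual areas: |P| = 60, |Q| = 20, |R| = 24.
|P∩Q| = 0 (no overlap).
|P∩R| = 13.
|Q∩R| = 0.
|P∩Q∩R| = 0.
|P ∪ Q ∪ R| = 104 − 13 + 0 = 91.00.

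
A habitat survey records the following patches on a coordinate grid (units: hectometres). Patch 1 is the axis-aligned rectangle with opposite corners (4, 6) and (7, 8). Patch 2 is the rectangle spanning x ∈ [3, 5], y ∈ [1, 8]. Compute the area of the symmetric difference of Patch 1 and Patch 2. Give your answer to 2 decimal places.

16.00

|Patch 1∩Patch 2|: x∈[4,5], y∈[6,8] → 1·2 = 2.
|Patch 1 △ Patch 2| = |Patch 1| + |Patch 2| − 2·|Patch 1∩Patch 2| = 6 + 14 − 4 = 16.00.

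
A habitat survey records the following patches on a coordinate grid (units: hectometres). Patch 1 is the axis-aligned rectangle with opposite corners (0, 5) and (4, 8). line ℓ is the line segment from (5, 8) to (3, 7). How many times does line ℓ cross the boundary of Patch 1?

The segment meets the boundary at (4,7.5).

1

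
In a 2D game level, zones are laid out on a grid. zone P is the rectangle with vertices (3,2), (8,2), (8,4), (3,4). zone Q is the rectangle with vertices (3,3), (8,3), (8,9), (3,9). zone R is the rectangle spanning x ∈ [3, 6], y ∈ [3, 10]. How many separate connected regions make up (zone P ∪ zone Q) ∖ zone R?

1

(zone P ∪ zone Q) ∖ zone R is a single connected region.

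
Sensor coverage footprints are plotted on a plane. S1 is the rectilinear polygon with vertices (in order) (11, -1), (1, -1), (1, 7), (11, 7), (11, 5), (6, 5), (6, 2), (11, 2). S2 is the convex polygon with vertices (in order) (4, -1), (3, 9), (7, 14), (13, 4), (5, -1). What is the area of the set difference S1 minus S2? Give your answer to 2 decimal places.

|S1| = 65, |S1∩S2| = 33.4.
|S1 ∖ S2| = |S1| − |S1∩S2| = 65 − 33.4 = 31.60.

31.60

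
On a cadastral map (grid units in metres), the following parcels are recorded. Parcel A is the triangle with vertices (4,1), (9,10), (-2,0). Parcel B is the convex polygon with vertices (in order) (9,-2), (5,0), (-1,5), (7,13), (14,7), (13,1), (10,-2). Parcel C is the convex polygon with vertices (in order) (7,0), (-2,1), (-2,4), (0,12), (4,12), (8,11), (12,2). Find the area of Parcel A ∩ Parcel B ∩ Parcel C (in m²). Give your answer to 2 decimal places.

The intersection is the polygon with vertices (4,1), (3.833,0.972), (1.348,3.043), (8.604,9.64), (8.691,9.444).
By the shoelace formula its area is 17.20.

17.20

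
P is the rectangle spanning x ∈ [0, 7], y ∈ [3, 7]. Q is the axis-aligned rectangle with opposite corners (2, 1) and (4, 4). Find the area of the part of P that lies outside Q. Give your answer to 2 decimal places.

26.00

|P∩Q|: x∈[2,4], y∈[3,4] → 2·1 = 2.
|P| = 28.
|P ∖ Q| = |P| − |P∩Q| = 28 − 2 = 26.00.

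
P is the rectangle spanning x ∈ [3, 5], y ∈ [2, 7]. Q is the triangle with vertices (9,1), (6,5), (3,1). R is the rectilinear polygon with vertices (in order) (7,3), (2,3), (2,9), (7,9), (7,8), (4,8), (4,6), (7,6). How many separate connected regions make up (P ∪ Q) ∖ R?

2

(P ∪ Q) ∖ R splits into 2 disjoint pieces (area 10.2917, area 1).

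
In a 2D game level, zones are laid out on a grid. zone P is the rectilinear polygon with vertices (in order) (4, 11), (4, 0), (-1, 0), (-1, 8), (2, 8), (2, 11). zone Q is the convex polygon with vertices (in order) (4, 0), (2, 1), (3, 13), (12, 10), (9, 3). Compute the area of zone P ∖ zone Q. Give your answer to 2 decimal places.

29.17

|zone P| = 46, |zone P∩zone Q| = 16.8333.
|zone P ∖ zone Q| = |zone P| − |zone P∩zone Q| = 46 − 16.8333 = 29.17.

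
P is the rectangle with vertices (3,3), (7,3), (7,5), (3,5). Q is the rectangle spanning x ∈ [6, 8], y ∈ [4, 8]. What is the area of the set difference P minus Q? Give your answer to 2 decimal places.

7.00

|P∩Q|: x∈[6,7], y∈[4,5] → 1·1 = 1.
|P| = 8.
|P ∖ Q| = |P| − |P∩Q| = 8 − 1 = 7.00.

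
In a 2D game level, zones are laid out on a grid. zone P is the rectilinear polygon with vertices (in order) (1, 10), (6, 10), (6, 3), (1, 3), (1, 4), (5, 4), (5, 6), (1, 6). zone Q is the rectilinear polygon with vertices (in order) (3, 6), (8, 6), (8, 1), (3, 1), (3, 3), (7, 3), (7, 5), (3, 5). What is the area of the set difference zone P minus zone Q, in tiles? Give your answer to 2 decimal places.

|zone P| = 27, |zone P∩zone Q| = 1.
|zone P ∖ zone Q| = |zone P| − |zone P∩zone Q| = 27 − 1 = 26.00.

26.00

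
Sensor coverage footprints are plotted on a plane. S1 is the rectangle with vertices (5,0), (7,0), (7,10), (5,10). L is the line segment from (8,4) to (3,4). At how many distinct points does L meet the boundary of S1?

The segment meets the boundary at (5,4), (7,4).

2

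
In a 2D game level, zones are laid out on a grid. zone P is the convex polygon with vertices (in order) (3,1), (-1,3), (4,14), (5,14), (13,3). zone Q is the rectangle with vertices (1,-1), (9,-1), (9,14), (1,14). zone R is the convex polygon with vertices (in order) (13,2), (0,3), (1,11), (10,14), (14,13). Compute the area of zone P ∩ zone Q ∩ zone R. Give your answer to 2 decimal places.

The intersection is the polygon with vertices (1,7.4), (2.929,11.643), (5.976,12.659), (9,8.5), (9,2.308), (1,2.923).
By the shoelace formula its area is 66.46.

66.46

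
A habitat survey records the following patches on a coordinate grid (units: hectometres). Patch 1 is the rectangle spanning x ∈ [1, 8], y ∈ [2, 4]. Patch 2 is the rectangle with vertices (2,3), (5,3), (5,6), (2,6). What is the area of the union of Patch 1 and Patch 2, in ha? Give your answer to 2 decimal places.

20.00

By inclusion–exclusion:
Individual areas: |Patch 1| = 14, |Patch 2| = 9.
|Patch 1∩Patch 2|: x∈[2,5], y∈[3,4] → 3·1 = 3.
|Patch 1 ∪ Patch 2| = 23 − 3 = 20.00.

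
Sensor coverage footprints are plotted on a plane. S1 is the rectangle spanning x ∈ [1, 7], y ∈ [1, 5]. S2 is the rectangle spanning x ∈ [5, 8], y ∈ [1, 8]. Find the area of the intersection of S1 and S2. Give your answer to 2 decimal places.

|S1∩S2|: x∈[5,7], y∈[1,5] → 2·4 = 8.

8.00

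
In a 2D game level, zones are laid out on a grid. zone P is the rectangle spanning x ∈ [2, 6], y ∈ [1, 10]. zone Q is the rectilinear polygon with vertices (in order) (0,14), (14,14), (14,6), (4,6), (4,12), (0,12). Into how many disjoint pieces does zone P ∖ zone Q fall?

1

zone P ∖ zone Q is a single connected region.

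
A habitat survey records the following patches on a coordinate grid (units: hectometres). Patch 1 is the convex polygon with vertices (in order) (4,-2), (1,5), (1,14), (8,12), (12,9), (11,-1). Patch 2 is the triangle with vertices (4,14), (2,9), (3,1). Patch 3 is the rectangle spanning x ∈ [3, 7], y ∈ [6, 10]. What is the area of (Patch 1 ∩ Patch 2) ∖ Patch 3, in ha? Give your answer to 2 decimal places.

|Patch 1 ∩ Patch 2| = 10.3958.
|(Patch 1 ∩ Patch 2) ∩ Patch 3| = 2.1538.
|(Patch 1 ∩ Patch 2) ∖ Patch 3| = 10.3958 − 2.1538 = 8.24.

8.24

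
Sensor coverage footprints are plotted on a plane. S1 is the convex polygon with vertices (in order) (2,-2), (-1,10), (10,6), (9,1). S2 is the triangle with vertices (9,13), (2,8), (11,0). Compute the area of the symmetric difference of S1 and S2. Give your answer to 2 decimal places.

|S1| = 76, |S2| = 50.5, |S1∩S2| = 21.4794.
|S1 △ S2| = |S1| + |S2| − 2·|S1∩S2| = 76 + 50.5 − 42.9589 = 83.54.

83.54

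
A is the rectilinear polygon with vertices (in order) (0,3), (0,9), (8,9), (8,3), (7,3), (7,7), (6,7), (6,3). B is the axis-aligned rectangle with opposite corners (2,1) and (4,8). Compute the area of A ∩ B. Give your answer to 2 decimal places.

10.00

The intersection is the polygon with vertices (2,3), (2,8), (4,8), (4,3).
By the shoelace formula its area is 10.00.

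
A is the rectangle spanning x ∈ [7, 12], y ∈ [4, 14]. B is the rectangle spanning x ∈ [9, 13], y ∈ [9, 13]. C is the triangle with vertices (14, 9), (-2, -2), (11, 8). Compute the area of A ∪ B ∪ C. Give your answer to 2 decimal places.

By inclusion–exclusion:
Individual areas: |A| = 50, |B| = 16, |C| = 8.5.
|A∩B|: x∈[9,12], y∈[9,13] → 3·4 = 12.
|A∩C| = 4.4816.
|B∩C| = 0.
|A∩B∩C| = 0.
|A ∪ B ∪ C| = 74.5 − 16.4816 + 0 = 58.02.

58.02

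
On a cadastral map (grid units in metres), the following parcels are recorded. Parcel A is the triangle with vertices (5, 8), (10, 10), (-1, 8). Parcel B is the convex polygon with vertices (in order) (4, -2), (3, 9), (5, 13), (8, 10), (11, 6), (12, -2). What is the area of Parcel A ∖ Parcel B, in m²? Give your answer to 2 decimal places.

|Parcel A| = 6, |Parcel A∩Parcel B| = 4.2079.
|Parcel A ∖ Parcel B| = |Parcel A| − |Parcel A∩Parcel B| = 6 − 4.2079 = 1.79.

1.79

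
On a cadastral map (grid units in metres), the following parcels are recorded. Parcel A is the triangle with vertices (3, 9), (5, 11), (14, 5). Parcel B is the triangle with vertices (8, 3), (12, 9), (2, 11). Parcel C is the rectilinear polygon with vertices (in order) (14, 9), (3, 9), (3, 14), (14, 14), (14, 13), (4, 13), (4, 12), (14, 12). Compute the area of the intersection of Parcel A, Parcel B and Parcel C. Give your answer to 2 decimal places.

4.39

The intersection is the polygon with vertices (6.286,10.143), (8,9), (3.5,9), (3.286,9.286), (4.5,10.5).
By the shoelace formula its area is 4.39.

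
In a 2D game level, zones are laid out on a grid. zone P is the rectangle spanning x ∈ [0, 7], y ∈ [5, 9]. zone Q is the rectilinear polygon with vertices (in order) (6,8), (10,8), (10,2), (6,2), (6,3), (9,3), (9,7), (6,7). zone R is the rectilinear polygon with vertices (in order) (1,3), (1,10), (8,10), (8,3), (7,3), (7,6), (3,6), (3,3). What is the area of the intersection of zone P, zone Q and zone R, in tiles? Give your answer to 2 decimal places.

1.00

The intersection is the polygon with vertices (6,7), (6,8), (7,8), (7,7).
By the shoelace formula its area is 1.00.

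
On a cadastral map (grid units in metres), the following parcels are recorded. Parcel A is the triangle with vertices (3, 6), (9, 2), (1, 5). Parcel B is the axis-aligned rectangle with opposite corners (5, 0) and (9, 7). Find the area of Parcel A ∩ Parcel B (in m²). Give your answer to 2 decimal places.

2.33

The intersection is the polygon with vertices (9,2), (5,3.5), (5,4.667).
By the shoelace formula its area is 2.33.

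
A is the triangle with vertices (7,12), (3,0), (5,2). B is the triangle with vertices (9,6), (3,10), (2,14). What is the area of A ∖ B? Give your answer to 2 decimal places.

|A| = 8, |A∩B| = 0.506.
|A ∖ B| = |A| − |A∩B| = 8 − 0.506 = 7.49.

7.49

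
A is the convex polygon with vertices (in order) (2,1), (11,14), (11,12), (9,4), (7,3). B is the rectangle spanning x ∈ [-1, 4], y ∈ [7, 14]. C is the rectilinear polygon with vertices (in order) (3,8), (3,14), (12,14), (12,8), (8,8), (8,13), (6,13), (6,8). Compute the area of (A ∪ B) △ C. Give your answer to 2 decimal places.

|A ∪ B| = 69.5.
|(A ∪ B) ∩ C| = 15.5.
|(A ∪ B) △ C| = 69.5 + 44 − 31 = 82.50.

82.50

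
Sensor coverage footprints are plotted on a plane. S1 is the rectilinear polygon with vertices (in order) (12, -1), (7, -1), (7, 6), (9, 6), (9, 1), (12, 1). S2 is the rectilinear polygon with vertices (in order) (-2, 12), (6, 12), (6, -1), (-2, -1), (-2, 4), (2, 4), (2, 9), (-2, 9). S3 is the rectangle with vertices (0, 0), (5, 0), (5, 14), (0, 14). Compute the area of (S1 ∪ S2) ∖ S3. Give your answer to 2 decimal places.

|S1 ∪ S2| = 104.
|(S1 ∪ S2) ∩ S3| = 50.
|(S1 ∪ S2) ∖ S3| = 104 − 50 = 54.00.

54.00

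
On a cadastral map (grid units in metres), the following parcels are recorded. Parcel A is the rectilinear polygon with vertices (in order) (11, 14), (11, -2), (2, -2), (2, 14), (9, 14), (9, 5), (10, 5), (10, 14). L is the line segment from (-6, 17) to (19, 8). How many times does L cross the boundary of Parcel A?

4

The segment meets the boundary at (10,11.24), (9,11.6), (11,10.88), (2.333,14).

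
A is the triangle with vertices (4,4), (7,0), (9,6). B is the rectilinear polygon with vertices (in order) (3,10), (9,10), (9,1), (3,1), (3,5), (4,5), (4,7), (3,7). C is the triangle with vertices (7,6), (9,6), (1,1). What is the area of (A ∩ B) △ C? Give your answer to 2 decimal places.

12.94

|A ∩ B| = 12.4583.
|(A ∩ B) ∩ C| = 2.2586.
|(A ∩ B) △ C| = 12.4583 + 5 − 4.5172 = 12.94.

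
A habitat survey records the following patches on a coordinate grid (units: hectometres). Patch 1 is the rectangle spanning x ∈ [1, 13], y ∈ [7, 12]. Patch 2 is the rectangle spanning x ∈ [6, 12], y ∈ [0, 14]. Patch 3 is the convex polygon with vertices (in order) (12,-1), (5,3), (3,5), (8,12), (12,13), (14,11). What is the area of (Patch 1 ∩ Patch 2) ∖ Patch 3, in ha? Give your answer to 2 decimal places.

|Patch 1 ∩ Patch 2| = 30.
|(Patch 1 ∩ Patch 2) ∩ Patch 3| = 27.2.
|(Patch 1 ∩ Patch 2) ∖ Patch 3| = 30 − 27.2 = 2.80.

2.80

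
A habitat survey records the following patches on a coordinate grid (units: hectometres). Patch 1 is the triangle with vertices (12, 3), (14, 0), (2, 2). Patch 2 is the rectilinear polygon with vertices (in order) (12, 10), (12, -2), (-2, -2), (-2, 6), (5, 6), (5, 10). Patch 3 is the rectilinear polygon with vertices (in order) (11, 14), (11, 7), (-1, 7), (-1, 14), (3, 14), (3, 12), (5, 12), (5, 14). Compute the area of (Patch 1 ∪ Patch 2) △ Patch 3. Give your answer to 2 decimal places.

|Patch 1 ∪ Patch 2| = 142.6667.
|(Patch 1 ∪ Patch 2) ∩ Patch 3| = 18.
|(Patch 1 ∪ Patch 2) △ Patch 3| = 142.6667 + 80 − 36 = 186.67.

186.67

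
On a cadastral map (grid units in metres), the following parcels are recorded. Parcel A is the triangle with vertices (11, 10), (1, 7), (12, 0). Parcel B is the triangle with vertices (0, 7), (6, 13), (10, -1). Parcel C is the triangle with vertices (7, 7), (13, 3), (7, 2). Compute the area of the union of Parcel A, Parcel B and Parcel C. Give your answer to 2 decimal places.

82.48

By inclusion–exclusion:
Individual areas: |Parcel A| = 51.5, |Parcel B| = 54, |Parcel C| = 15.
|Parcel A∩Parcel B| = 23.7601.
|Parcel A∩Parcel C| = 13.3883.
|Parcel B∩Parcel C| = 6.5675.
|Parcel A∩Parcel B∩Parcel C| = 5.6979.
|Parcel A ∪ Parcel B ∪ Parcel C| = 120.5 − 43.7159 + 5.6979 = 82.48.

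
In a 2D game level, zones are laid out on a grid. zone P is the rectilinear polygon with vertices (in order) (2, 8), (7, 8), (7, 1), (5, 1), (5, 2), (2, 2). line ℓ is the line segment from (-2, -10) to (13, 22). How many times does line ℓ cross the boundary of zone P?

2

The segment meets the boundary at (6.438,8), (3.625,2).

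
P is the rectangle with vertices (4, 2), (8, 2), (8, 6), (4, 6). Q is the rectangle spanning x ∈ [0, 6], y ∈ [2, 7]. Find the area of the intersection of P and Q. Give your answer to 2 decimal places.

8.00

|P∩Q|: x∈[4,6], y∈[2,6] → 2·4 = 8.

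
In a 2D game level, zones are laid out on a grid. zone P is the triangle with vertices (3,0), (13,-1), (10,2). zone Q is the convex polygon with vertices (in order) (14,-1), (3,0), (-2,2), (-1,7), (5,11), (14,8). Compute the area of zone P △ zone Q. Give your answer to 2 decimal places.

|zone P| = 13.5, |zone Q| = 144.5, |zone P∩zone Q| = 13.05.
|zone P △ zone Q| = |zone P| + |zone Q| − 2·|zone P∩zone Q| = 13.5 + 144.5 − 26.1 = 131.90.

131.90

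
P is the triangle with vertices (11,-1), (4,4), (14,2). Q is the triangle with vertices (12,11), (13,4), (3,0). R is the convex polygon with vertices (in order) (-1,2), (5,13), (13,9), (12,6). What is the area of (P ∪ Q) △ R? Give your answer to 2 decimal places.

95.84

|P ∪ Q| = 50.7358.
|(P ∪ Q) ∩ R| = 14.1975.
|(P ∪ Q) △ R| = 50.7358 + 73.5 − 28.395 = 95.84.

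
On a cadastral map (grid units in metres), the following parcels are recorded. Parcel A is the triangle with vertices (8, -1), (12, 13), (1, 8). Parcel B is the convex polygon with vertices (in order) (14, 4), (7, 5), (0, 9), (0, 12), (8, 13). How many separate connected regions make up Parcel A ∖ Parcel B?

2

Parcel A ∖ Parcel B splits into 2 disjoint pieces (area 25.3335, area 5.6093).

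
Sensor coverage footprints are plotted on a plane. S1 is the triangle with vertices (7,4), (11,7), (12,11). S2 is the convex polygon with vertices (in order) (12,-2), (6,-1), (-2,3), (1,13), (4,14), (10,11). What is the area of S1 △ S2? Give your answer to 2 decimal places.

148.03

|S1| = 6.5, |S2| = 149.5, |S1∩S2| = 3.9848.
|S1 △ S2| = |S1| + |S2| − 2·|S1∩S2| = 6.5 + 149.5 − 7.9697 = 148.03.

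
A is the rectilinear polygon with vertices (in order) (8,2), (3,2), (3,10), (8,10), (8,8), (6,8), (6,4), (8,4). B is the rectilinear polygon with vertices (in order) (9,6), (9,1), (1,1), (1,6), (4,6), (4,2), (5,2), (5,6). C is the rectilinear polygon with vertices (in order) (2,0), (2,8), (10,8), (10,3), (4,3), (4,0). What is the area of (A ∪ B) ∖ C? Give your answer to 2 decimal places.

25.00

|A ∪ B| = 56.
|(A ∪ B) ∩ C| = 31.
|(A ∪ B) ∖ C| = 56 − 31 = 25.00.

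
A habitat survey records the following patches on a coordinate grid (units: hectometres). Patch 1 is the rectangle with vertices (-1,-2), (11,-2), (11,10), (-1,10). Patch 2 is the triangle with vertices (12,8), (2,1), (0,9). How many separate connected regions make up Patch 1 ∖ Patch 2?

1

Patch 1 ∖ Patch 2 is a single connected region.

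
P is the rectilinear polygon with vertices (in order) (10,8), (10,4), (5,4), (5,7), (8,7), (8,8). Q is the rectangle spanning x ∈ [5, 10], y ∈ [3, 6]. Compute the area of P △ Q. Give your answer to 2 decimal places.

12.00

|P| = 17, |Q| = 15, |P∩Q| = 10.
|P △ Q| = |P| + |Q| − 2·|P∩Q| = 17 + 15 − 20 = 12.00.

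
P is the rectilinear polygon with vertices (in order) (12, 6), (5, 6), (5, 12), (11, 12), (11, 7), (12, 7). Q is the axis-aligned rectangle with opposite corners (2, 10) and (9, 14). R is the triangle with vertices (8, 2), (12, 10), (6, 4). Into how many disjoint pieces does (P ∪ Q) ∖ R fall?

2

(P ∪ Q) ∖ R splits into 2 disjoint pieces (area 51.5, area 2).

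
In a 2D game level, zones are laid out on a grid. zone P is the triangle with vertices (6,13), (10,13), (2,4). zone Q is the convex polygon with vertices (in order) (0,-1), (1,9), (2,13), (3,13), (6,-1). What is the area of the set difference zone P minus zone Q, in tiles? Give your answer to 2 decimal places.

15.38

|zone P| = 18, |zone P∩zone Q| = 2.6227.
|zone P ∖ zone Q| = |zone P| − |zone P∩zone Q| = 18 − 2.6227 = 15.38.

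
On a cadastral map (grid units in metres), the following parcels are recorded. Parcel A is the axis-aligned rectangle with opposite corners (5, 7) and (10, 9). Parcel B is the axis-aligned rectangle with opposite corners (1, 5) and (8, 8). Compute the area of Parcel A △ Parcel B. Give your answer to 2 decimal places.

|Parcel A∩Parcel B|: x∈[5,8], y∈[7,8] → 3·1 = 3.
|Parcel A △ Parcel B| = |Parcel A| + |Parcel B| − 2·|Parcel A∩Parcel B| = 10 + 21 − 6 = 25.00.

25.00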